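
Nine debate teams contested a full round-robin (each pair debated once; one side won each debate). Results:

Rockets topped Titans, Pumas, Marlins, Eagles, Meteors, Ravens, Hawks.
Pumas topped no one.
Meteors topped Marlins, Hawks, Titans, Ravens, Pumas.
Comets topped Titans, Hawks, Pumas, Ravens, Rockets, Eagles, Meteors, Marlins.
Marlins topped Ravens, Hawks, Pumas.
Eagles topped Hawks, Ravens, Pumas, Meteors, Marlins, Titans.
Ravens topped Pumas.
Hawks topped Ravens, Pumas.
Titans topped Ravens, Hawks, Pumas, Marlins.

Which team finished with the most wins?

Win totals: Meteors 5, Eagles 6, Hawks 2, Pumas 0, Rockets 7, Comets 8, Ravens 1, Marlins 3, Titans 4.
Comets leads with 8 wins (next highest: 7).

Comets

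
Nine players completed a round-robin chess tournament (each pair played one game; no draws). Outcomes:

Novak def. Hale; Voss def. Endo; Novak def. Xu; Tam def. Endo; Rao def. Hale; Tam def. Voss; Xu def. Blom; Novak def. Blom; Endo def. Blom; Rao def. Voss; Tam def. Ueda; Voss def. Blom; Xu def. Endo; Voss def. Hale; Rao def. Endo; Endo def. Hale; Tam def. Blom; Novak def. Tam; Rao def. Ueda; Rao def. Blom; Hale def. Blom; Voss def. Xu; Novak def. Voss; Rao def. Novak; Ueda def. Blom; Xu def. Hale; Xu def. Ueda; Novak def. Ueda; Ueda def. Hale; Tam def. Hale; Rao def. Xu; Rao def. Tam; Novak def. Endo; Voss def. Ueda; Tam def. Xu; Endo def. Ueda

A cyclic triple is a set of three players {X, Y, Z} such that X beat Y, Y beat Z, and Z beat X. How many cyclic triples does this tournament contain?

Win totals: Xu 4, Ueda 2, Rao 8, Hale 1, Novak 7, Blom 0, Voss 5, Endo 3, Tam 6.
A player with w wins dominates both others in C(w,2) triples; summing gives 6 + 1 + 28 + 0 + 21 + 0 + 10 + 3 + 15 = 84 transitive triples.
Total triples C(9,3) = 84, so cyclic triples = 84 − 84 = 0.

0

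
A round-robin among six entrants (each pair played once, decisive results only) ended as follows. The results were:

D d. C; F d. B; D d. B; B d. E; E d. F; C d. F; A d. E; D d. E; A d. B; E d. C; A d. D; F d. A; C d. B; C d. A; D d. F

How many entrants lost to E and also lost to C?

E beat: C, F.
C beat: A, B, F.
Both beat: F — 1.

1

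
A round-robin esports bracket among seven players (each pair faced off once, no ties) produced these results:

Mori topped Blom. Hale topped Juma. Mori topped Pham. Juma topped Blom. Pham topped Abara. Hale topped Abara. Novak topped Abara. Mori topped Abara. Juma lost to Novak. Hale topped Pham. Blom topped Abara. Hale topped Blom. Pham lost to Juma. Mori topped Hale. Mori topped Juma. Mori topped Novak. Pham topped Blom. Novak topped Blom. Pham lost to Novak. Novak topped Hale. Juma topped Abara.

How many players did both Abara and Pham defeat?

0

Abara beat: no one.
Pham beat: Blom, Abara.
No one was beaten by both.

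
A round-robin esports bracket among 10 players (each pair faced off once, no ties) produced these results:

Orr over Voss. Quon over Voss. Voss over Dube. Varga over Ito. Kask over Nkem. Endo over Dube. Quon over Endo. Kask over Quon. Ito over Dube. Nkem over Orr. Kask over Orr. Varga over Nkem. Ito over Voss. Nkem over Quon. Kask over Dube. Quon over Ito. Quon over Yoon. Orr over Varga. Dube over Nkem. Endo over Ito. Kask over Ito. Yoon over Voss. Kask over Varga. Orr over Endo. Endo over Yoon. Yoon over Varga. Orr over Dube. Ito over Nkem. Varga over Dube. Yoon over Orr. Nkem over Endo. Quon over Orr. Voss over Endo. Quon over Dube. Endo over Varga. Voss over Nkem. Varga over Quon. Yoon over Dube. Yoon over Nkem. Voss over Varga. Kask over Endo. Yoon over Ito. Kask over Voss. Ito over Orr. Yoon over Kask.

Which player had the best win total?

Win totals: Quon 6, Endo 4, Nkem 3, Orr 4, Kask 8, Varga 4, Yoon 7, Voss 4, Dube 1, Ito 4.
Kask leads with 8 wins (next highest: 7).

Kask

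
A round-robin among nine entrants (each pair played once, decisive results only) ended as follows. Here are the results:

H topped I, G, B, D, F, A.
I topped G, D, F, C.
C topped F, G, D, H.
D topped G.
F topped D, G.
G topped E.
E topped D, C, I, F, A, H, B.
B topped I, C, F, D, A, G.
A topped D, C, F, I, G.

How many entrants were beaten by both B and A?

5

B beat: A, C, D, F, G, I.
A beat: C, D, F, G, I.
Both beat: C, D, F, G, I — 5.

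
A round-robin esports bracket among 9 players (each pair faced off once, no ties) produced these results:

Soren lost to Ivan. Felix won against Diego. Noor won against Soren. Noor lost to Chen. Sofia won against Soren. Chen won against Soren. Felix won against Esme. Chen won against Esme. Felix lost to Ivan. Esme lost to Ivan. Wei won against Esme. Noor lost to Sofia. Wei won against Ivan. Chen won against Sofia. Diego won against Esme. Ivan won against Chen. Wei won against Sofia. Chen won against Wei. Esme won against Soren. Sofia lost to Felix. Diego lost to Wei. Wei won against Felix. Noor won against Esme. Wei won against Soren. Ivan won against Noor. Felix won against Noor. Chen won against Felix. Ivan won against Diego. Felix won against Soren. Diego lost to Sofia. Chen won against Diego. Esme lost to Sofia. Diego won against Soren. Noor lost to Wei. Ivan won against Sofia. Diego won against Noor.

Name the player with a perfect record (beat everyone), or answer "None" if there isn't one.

None

Highest win total is Wei with 7 (out of 8 possible).
Wei lost to Chen, so no player went undefeated.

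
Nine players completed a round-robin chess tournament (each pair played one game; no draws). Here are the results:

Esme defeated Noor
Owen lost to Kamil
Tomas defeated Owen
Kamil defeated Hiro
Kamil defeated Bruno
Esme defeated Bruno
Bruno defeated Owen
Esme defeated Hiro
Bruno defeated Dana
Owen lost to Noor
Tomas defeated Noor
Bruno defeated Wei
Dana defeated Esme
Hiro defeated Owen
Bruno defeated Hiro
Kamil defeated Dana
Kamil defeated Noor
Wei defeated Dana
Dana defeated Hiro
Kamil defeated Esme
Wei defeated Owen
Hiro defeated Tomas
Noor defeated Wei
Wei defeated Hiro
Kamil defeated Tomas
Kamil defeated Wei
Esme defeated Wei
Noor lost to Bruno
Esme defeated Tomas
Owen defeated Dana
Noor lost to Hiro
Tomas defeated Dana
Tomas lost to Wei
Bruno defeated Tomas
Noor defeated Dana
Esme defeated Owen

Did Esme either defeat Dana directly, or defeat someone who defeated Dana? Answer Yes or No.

Yes

Esme did not beat Dana directly.
Esme beat Owen, Noor, Tomas, Hiro, Wei, Bruno. Of those, Owen beat Dana.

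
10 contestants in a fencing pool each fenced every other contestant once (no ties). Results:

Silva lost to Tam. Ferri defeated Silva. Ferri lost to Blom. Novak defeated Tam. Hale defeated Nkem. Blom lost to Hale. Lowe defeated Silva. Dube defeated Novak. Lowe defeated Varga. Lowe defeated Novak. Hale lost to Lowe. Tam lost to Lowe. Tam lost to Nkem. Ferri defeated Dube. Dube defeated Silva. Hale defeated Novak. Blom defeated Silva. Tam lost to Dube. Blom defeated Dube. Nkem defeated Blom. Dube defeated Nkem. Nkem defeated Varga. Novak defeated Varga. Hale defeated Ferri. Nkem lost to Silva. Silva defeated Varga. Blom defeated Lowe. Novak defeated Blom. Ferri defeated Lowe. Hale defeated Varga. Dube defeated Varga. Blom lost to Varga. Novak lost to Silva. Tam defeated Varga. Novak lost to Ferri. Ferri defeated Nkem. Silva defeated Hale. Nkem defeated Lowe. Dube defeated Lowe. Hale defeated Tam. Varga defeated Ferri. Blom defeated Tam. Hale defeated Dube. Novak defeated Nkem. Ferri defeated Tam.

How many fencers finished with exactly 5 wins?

Win totals: Silva 4, Ferri 6, Nkem 4, Lowe 5, Dube 6, Hale 7, Novak 4, Varga 2, Tam 2, Blom 5.
Exactly 5: Lowe, Blom — 2 fencers.

2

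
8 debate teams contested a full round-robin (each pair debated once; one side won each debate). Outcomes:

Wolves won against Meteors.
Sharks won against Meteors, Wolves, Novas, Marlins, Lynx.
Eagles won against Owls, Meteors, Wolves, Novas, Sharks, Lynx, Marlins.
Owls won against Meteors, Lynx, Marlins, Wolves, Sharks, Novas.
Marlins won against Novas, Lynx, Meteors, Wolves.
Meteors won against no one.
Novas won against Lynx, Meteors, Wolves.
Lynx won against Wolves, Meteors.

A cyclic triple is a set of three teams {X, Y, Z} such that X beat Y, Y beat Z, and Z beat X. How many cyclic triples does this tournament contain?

Win totals: Eagles 7, Sharks 5, Novas 3, Meteors 0, Owls 6, Marlins 4, Lynx 2, Wolves 1.
A team with w wins dominates both others in C(w,2) triples; summing gives 21 + 10 + 3 + 0 + 15 + 6 + 1 + 0 = 56 transitive triples.
Total triples C(8,3) = 56, so cyclic triples = 56 − 56 = 0.

0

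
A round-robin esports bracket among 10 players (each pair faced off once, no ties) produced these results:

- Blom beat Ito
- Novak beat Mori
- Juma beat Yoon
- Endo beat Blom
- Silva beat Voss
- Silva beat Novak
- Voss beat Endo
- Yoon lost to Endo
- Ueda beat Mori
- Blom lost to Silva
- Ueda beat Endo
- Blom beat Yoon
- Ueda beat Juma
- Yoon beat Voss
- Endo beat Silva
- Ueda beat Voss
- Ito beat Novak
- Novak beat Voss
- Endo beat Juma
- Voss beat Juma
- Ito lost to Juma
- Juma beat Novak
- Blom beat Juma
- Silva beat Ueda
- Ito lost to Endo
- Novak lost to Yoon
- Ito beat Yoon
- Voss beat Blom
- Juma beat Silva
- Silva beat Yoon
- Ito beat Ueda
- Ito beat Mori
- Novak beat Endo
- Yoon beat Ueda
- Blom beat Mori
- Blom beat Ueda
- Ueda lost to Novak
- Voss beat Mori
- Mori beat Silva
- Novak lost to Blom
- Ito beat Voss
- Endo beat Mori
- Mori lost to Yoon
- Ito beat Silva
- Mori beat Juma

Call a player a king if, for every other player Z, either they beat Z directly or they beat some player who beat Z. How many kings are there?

Voss reaches everyone (king).
Silva reaches everyone (king).
Blom reaches everyone (king).
Ito reaches everyone (king).
Yoon cannot reach Ito in two steps.
Juma reaches everyone (king).
Mori cannot reach Endo in two steps.
Ueda reaches everyone (king).
Novak reaches everyone (king).
Endo reaches everyone (king).
Kings: Voss, Silva, Blom, Ito, Juma, Ueda, Novak, Endo — 8.

8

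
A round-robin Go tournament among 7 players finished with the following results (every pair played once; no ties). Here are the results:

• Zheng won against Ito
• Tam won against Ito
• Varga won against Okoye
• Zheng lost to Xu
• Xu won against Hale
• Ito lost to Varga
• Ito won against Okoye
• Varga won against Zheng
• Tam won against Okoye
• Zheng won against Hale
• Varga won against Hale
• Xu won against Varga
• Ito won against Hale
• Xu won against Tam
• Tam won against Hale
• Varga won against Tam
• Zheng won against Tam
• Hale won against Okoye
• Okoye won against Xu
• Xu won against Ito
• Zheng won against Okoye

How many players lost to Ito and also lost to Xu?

Ito beat: Okoye, Hale.
Xu beat: Tam, Zheng, Varga, Ito, Hale.
Both beat: Hale — 1.

1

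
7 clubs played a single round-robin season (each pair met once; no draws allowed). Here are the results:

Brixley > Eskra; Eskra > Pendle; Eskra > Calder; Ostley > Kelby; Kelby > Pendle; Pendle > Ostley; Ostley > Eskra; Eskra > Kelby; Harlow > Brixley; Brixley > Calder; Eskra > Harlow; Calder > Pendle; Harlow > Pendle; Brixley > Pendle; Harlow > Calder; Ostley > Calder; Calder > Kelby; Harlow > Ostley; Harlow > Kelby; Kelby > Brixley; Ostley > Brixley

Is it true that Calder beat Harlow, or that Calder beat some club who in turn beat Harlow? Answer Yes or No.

Calder did not beat Harlow directly.
Calder beat Pendle, Kelby, but each of them lost to Harlow. No two-step path.

No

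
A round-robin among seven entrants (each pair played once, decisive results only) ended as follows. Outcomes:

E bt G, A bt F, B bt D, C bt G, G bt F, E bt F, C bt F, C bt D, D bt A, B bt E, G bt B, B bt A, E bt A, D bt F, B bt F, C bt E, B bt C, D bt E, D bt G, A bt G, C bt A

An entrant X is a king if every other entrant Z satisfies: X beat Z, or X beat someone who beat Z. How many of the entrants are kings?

3

A cannot reach C, D, E in two steps.
B reaches everyone (king).
C reaches everyone (king).
D cannot reach C in two steps.
E cannot reach C, D in two steps.
F cannot reach A, B, C, D, E, G in two steps.
G reaches everyone (king).
Kings: B, C, G — 3.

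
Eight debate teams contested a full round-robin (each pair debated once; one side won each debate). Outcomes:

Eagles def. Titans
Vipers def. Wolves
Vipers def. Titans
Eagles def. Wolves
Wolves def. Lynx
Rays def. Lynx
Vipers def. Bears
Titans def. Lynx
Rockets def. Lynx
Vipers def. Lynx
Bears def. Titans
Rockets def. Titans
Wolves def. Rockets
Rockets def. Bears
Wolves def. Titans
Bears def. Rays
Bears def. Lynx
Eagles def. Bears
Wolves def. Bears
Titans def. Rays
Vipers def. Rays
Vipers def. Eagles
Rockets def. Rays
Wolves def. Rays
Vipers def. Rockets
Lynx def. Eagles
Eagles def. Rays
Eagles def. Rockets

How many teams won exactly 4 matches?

Win totals: Rockets 4, Rays 1, Vipers 7, Eagles 5, Bears 3, Wolves 5, Lynx 1, Titans 2.
Exactly 4: Rockets — 1 team.

1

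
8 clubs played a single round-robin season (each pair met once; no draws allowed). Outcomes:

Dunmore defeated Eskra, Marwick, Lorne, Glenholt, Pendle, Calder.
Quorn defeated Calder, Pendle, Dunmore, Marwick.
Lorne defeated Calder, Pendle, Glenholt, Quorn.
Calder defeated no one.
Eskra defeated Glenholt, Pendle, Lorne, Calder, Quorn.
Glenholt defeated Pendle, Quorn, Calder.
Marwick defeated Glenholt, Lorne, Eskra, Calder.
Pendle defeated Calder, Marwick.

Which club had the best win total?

Dunmore

Win totals: Quorn 4, Dunmore 6, Glenholt 3, Pendle 2, Calder 0, Marwick 4, Eskra 5, Lorne 4.
Dunmore leads with 6 wins (next highest: 5).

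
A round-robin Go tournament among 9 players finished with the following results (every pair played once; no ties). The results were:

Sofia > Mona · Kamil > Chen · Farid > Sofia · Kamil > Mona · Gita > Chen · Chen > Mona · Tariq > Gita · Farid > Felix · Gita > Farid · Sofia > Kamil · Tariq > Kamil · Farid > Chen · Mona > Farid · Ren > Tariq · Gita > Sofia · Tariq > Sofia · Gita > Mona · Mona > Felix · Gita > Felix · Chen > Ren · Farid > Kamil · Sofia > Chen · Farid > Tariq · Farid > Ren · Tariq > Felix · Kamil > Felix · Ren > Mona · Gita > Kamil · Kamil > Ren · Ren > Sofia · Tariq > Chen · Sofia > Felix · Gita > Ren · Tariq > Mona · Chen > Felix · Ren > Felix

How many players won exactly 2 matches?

1

Win totals: Farid 6, Felix 0, Mona 2, Ren 4, Kamil 4, Tariq 6, Gita 7, Sofia 4, Chen 3.
Exactly 2: Mona — 1 player.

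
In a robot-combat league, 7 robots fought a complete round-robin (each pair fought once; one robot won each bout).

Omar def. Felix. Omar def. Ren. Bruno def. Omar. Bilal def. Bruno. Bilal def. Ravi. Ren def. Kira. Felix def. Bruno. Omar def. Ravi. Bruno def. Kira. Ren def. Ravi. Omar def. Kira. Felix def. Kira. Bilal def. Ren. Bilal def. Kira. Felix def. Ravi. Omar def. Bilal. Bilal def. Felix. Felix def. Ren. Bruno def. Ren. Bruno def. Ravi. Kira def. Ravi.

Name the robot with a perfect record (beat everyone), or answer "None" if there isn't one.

Highest win total is Omar with 5 (out of 6 possible).
Omar lost to Bruno, so no robot went undefeated.

None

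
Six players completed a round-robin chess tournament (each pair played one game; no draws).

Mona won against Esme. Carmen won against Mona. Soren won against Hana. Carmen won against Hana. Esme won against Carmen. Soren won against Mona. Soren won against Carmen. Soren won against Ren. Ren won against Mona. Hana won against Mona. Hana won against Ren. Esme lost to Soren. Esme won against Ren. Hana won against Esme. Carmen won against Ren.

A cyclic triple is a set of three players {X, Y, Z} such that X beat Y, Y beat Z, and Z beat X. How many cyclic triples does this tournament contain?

Win totals: Hana 3, Ren 1, Mona 1, Carmen 3, Esme 2, Soren 5.
A player with w wins dominates both others in C(w,2) triples; summing gives 3 + 0 + 0 + 3 + 1 + 10 = 17 transitive triples.
Total triples C(6,3) = 20, so cyclic triples = 20 − 17 = 3.

3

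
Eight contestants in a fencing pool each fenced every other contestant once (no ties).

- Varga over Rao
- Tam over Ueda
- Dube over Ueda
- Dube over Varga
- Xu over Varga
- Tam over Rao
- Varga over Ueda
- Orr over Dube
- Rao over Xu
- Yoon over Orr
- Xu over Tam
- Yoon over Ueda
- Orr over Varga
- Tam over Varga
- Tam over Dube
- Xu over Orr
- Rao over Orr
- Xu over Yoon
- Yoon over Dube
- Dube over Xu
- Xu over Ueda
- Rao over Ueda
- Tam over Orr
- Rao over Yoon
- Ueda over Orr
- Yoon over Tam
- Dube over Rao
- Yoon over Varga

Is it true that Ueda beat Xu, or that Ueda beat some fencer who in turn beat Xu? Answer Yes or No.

No

Ueda did not beat Xu directly.
Ueda beat Orr, but each of them lost to Xu. No two-step path.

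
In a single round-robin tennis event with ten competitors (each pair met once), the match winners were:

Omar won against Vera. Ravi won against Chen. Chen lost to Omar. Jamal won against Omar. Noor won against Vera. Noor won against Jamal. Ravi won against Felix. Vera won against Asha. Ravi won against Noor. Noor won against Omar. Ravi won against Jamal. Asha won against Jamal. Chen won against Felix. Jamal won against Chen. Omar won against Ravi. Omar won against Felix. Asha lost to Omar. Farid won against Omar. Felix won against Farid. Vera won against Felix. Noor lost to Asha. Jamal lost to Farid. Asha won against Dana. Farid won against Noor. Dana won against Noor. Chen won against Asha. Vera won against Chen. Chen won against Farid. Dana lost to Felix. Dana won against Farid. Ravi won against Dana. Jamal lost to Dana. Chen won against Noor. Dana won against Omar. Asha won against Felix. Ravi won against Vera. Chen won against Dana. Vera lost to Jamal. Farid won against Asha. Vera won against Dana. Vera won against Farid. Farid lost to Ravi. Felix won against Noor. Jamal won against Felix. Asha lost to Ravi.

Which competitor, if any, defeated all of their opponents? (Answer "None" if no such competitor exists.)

Highest win total is Ravi with 8 (out of 9 possible).
Ravi lost to Omar, so no competitor went undefeated.

None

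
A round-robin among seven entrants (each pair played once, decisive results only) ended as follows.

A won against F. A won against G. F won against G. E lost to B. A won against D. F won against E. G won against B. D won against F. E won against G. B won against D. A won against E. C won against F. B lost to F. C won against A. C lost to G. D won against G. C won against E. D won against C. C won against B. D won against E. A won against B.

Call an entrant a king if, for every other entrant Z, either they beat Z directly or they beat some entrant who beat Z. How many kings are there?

4

A reaches everyone (king).
B cannot reach A in two steps.
C reaches everyone (king).
D reaches everyone (king).
E cannot reach A, D, F in two steps.
F cannot reach A in two steps.
G reaches everyone (king).
Kings: A, C, D, G — 4.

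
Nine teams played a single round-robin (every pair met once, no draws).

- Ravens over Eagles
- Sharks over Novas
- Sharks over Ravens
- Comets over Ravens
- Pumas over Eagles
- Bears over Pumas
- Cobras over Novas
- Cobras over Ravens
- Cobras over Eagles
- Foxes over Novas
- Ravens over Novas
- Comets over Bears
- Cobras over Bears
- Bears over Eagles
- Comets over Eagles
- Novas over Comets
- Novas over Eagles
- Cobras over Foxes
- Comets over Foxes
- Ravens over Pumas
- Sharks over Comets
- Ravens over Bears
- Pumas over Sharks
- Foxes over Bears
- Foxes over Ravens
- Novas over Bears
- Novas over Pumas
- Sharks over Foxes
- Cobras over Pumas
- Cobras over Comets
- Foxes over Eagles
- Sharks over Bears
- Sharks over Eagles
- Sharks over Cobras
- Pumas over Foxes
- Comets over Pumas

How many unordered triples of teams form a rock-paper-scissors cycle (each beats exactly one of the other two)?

10

Win totals: Ravens 4, Bears 2, Sharks 7, Pumas 3, Novas 4, Eagles 0, Foxes 4, Comets 5, Cobras 7.
A team with w wins dominates both others in C(w,2) triples; summing gives 6 + 1 + 21 + 3 + 6 + 0 + 6 + 10 + 21 = 74 transitive triples.
Total triples C(9,3) = 84, so cyclic triples = 84 − 74 = 10.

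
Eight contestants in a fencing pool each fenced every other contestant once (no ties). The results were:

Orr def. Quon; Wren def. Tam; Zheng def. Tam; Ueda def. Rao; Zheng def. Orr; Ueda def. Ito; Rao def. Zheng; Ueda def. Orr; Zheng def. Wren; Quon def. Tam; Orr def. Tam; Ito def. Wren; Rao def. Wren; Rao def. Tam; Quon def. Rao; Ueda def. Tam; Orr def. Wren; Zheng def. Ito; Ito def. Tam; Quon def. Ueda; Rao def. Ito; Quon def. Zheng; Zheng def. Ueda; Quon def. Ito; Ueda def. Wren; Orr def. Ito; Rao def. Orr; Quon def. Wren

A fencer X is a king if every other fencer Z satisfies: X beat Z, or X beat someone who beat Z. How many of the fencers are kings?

Orr reaches everyone (king).
Quon reaches everyone (king).
Ito cannot reach Orr, Quon, Rao, Ueda, Zheng in two steps.
Tam cannot reach Orr, Quon, Ito, Rao, Wren, Ueda, Zheng in two steps.
Rao reaches everyone (king).
Wren cannot reach Orr, Quon, Ito, Rao, Ueda, Zheng in two steps.
Ueda reaches everyone (king).
Zheng reaches everyone (king).
Kings: Orr, Quon, Rao, Ueda, Zheng — 5.

5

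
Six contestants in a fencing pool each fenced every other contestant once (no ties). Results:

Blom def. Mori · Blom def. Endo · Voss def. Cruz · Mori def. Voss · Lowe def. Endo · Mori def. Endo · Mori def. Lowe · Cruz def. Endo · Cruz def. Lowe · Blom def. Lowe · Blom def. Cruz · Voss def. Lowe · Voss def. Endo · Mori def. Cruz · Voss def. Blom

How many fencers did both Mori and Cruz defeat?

Mori beat: Lowe, Endo, Cruz, Voss.
Cruz beat: Lowe, Endo.
Both beat: Lowe, Endo — 2.

2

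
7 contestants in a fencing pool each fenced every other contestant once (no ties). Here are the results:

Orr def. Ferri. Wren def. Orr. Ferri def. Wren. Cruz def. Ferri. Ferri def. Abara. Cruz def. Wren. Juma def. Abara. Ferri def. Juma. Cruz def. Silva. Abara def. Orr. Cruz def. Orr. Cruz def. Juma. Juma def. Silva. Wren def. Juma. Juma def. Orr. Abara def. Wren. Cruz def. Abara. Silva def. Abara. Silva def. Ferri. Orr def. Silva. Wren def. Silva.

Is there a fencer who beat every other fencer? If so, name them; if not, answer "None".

Cruz

Cruz has 6 wins out of 6 opponents — a perfect record.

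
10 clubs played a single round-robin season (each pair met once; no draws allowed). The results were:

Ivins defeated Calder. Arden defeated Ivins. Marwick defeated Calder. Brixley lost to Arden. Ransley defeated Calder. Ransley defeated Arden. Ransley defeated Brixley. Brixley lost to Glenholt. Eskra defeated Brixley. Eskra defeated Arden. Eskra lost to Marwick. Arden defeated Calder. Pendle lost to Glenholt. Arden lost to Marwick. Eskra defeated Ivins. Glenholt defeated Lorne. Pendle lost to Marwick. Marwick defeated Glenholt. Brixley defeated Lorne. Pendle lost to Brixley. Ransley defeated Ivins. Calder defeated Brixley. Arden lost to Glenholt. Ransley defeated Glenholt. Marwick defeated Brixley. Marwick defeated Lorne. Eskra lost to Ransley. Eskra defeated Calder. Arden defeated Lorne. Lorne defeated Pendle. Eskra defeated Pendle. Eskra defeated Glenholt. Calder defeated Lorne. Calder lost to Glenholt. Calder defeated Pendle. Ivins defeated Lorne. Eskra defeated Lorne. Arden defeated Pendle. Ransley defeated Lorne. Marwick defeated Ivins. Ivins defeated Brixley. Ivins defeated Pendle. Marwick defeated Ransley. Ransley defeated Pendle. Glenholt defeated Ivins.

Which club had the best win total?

Marwick

Win totals: Ransley 8, Brixley 2, Glenholt 6, Pendle 0, Marwick 9, Arden 5, Calder 3, Eskra 7, Ivins 4, Lorne 1.
Marwick leads with 9 wins (next highest: 8).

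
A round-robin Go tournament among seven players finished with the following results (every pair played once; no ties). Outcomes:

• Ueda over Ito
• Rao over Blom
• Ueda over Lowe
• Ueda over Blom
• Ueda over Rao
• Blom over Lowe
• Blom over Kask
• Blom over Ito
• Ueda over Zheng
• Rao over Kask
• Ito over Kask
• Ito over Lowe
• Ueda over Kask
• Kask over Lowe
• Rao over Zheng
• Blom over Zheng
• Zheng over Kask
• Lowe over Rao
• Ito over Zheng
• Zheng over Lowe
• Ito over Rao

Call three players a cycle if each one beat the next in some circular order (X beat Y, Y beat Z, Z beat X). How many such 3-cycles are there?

Win totals: Rao 3, Kask 1, Blom 4, Lowe 1, Zheng 2, Ito 4, Ueda 6.
A player with w wins dominates both others in C(w,2) triples; summing gives 3 + 0 + 6 + 0 + 1 + 6 + 15 = 31 transitive triples.
Total triples C(7,3) = 35, so cyclic triples = 35 − 31 = 4.

4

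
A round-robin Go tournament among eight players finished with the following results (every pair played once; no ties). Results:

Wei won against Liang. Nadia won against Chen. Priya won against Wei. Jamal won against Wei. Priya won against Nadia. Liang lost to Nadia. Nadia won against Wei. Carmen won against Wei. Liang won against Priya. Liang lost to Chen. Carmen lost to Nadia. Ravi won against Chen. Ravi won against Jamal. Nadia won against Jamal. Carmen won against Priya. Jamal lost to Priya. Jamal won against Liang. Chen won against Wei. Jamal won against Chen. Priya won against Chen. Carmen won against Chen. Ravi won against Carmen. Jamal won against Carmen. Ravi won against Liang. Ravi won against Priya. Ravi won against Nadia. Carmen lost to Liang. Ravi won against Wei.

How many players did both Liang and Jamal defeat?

Liang beat: Priya, Carmen.
Jamal beat: Chen, Wei, Liang, Carmen.
Both beat: Carmen — 1.

1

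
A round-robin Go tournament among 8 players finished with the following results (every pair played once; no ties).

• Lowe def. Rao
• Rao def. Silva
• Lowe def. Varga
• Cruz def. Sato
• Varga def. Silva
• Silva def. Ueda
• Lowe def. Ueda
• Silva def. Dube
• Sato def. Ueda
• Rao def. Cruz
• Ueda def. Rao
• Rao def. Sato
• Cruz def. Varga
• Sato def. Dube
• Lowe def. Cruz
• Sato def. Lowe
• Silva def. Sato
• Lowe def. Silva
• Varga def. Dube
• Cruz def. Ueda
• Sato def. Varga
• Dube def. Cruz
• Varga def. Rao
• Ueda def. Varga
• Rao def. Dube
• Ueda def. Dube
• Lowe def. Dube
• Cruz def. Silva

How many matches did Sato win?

Sato's results: beat Varga, Dube, Lowe, Ueda; lost to Rao, Silva, Cruz.
That is 4 wins.

4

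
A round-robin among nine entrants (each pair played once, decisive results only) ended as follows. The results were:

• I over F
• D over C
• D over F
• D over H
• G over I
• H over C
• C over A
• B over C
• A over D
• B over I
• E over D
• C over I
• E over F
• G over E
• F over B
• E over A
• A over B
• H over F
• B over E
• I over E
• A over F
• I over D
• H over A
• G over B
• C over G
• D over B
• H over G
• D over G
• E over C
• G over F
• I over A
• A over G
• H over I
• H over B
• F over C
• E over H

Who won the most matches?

Win totals: A 4, B 3, C 3, D 5, E 5, F 2, G 4, H 6, I 4.
H leads with 6 wins (next highest: 5).

H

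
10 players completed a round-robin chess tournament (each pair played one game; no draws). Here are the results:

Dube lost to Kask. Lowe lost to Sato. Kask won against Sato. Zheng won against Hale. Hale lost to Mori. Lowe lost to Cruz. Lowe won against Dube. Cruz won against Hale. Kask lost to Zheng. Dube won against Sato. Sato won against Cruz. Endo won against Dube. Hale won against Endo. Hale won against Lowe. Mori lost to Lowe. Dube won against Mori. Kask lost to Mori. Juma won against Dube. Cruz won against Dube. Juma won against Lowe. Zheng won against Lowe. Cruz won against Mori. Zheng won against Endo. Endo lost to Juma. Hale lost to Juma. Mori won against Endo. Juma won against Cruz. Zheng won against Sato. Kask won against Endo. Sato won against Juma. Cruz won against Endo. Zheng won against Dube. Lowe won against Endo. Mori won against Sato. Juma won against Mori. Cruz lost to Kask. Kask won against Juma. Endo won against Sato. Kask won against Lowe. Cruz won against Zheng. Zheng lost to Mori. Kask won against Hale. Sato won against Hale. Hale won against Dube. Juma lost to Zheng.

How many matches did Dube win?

Dube's results: beat Sato, Mori; lost to Endo, Hale, Juma, Lowe, Zheng, Kask, Cruz.
That is 2 wins.

2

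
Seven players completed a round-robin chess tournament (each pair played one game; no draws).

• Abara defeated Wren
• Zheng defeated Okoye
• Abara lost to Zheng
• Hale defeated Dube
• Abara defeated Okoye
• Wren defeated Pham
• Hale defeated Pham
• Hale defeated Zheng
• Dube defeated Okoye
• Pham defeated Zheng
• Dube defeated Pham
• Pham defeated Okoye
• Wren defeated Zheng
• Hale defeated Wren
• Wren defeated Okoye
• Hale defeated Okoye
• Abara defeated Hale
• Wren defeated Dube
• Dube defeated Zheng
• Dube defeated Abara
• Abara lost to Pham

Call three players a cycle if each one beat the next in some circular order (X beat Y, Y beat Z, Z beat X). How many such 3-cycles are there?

6

Win totals: Zheng 2, Wren 4, Okoye 0, Dube 4, Abara 3, Pham 3, Hale 5.
A player with w wins dominates both others in C(w,2) triples; summing gives 1 + 6 + 0 + 6 + 3 + 3 + 10 = 29 transitive triples.
Total triples C(7,3) = 35, so cyclic triples = 35 − 29 = 6.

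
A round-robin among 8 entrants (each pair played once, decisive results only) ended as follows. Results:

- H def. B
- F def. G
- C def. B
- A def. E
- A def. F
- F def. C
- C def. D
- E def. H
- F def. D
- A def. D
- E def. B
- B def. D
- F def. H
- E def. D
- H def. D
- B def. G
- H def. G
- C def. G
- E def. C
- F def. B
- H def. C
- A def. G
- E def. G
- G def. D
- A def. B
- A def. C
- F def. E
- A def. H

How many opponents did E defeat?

E's results: beat B, C, D, G, H; lost to A, F.
That is 5 wins.

5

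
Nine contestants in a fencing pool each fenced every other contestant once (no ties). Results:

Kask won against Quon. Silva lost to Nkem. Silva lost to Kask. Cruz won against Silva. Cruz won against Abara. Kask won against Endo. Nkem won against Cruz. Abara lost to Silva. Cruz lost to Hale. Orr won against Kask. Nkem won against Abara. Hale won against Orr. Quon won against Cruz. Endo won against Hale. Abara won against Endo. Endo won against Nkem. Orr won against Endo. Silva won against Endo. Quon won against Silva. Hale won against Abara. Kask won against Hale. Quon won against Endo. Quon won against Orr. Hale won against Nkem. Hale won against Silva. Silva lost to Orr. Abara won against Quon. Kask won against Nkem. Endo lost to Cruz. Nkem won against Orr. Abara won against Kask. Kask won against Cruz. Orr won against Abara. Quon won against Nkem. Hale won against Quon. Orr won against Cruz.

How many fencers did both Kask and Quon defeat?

4

Kask beat: Hale, Silva, Nkem, Quon, Endo, Cruz.
Quon beat: Silva, Nkem, Endo, Orr, Cruz.
Both beat: Silva, Nkem, Endo, Cruz — 4.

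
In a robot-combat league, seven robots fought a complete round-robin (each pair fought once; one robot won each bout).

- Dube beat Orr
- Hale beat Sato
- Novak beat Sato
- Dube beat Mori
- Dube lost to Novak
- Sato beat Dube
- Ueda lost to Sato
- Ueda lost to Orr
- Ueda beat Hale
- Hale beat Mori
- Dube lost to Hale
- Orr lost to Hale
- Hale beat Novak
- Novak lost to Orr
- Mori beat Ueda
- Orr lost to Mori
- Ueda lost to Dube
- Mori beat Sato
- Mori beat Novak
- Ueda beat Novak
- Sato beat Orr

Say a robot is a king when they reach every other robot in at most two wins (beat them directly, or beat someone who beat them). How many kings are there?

Hale reaches everyone (king).
Orr cannot reach Mori in two steps.
Ueda reaches everyone (king).
Sato reaches everyone (king).
Mori reaches everyone (king).
Dube reaches everyone (king).
Novak cannot reach Hale in two steps.
Kings: Hale, Ueda, Sato, Mori, Dube — 5.

5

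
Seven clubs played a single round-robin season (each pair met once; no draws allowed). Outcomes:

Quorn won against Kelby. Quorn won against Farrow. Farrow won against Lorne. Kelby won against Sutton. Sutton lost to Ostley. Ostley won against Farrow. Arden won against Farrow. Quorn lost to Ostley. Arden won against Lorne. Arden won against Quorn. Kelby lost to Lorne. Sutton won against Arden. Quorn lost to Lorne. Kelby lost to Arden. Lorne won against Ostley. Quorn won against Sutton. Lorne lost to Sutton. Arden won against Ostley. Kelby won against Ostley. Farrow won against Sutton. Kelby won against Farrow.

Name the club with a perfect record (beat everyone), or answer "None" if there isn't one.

None

Highest win total is Arden with 5 (out of 6 possible).
Arden lost to Sutton, so no club went undefeated.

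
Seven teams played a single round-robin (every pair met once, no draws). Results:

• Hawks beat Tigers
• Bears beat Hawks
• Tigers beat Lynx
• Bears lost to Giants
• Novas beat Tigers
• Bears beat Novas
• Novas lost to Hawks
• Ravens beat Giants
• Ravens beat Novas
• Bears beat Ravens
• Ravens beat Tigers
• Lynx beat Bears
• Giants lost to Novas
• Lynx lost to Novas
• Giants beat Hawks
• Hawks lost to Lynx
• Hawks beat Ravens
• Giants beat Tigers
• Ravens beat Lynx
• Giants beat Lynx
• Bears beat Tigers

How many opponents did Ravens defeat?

4

Ravens' results: beat Lynx, Novas, Tigers, Giants; lost to Bears, Hawks.
That is 4 wins.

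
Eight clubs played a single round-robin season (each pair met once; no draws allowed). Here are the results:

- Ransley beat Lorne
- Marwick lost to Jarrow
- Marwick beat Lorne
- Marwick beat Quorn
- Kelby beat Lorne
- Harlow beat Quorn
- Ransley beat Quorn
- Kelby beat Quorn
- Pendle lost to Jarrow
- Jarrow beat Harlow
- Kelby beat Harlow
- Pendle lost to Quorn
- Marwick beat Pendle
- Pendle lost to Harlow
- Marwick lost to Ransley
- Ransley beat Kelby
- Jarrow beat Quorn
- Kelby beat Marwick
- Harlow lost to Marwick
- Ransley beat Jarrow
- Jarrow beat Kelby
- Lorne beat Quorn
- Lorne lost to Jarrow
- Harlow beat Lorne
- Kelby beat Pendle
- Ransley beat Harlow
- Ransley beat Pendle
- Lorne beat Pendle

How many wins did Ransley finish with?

7

Ransley's results: beat Pendle, Quorn, Jarrow, Kelby, Lorne, Harlow, Marwick; lost to no one.
That is 7 wins.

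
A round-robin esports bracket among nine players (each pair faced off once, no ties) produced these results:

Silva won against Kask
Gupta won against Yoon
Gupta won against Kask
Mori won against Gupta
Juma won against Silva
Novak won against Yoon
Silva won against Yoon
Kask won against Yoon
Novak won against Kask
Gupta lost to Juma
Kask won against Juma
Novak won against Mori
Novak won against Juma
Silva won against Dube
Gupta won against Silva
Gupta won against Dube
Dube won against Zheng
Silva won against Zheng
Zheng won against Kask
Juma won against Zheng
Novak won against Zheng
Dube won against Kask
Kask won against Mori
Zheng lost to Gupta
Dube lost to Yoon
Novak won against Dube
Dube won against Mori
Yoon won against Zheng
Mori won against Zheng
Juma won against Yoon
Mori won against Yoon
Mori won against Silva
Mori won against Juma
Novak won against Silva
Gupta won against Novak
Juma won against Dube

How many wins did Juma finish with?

Juma's results: beat Yoon, Zheng, Dube, Silva, Gupta; lost to Novak, Mori, Kask.
That is 5 wins.

5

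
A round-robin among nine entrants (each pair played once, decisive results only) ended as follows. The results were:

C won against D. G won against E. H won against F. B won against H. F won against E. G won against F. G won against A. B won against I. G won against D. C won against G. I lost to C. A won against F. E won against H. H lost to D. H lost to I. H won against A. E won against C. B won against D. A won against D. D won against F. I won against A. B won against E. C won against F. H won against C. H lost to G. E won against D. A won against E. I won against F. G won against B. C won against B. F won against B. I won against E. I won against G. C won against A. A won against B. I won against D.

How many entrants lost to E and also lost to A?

1

E beat: C, D, H.
A beat: B, D, E, F.
Both beat: D — 1.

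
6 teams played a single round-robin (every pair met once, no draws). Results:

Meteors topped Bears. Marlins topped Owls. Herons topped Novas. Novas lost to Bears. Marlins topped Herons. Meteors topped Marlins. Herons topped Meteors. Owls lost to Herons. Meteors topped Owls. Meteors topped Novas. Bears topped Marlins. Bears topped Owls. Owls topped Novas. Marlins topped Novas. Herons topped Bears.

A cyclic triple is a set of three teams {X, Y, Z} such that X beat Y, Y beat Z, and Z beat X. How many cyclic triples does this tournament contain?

Of the C(6,3) = 20 triples, the cyclic ones are: {Marlins, Meteors, Herons}; {Marlins, Bears, Herons}.
That is 2.

2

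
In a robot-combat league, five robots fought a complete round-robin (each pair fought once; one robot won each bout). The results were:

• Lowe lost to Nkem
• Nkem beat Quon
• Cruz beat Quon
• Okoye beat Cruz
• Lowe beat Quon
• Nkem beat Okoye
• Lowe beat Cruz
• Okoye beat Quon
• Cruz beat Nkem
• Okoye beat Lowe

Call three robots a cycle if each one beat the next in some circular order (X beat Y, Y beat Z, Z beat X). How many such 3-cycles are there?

2

Of the C(5,3) = 10 triples, the cyclic ones are: {Lowe, Nkem, Cruz}; {Nkem, Cruz, Okoye}.
That is 2.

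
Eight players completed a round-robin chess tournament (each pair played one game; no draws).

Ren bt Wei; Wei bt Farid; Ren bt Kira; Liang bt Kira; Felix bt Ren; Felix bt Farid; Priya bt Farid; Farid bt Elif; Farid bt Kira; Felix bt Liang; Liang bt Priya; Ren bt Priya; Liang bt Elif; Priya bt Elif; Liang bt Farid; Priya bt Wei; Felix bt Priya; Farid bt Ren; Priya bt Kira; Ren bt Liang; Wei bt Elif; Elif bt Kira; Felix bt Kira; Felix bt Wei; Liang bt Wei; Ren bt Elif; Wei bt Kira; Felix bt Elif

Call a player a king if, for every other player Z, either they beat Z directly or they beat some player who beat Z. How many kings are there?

1

Ren cannot reach Felix in two steps.
Kira cannot reach Ren, Felix, Farid, Priya, Liang, Elif, Wei in two steps.
Felix reaches everyone (king).
Farid cannot reach Felix in two steps.
Priya cannot reach Felix, Liang in two steps.
Liang cannot reach Felix in two steps.
Elif cannot reach Ren, Felix, Farid, Priya, Liang, Wei in two steps.
Wei cannot reach Felix, Priya, Liang in two steps.
Kings: Felix — 1.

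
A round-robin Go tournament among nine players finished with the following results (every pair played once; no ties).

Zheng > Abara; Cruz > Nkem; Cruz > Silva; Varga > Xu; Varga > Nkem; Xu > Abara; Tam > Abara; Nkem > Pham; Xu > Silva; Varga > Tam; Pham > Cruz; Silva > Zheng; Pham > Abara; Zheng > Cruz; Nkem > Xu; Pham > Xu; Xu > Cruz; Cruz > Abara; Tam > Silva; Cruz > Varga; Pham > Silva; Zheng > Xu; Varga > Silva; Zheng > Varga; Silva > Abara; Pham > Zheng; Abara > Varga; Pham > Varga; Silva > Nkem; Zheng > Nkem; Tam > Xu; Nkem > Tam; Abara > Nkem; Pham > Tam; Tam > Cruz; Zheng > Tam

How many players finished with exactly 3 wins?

3

Win totals: Zheng 6, Cruz 4, Silva 3, Xu 3, Nkem 3, Tam 4, Pham 7, Abara 2, Varga 4.
Exactly 3: Silva, Xu, Nkem — 3 players.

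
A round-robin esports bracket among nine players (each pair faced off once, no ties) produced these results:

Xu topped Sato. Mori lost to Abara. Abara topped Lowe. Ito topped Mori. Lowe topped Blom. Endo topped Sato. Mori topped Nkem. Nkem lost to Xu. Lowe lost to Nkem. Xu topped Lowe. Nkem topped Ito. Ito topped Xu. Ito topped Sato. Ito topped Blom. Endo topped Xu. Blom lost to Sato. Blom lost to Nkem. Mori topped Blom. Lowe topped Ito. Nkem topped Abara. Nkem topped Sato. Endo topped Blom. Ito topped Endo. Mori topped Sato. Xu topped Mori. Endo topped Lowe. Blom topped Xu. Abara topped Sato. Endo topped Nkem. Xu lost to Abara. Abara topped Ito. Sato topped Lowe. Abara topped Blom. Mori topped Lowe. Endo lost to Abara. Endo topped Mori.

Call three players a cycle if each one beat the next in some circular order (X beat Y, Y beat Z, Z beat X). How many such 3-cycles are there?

14

Win totals: Blom 1, Nkem 5, Xu 4, Sato 2, Endo 6, Abara 7, Lowe 2, Ito 5, Mori 4.
A player with w wins dominates both others in C(w,2) triples; summing gives 0 + 10 + 6 + 1 + 15 + 21 + 1 + 10 + 6 = 70 transitive triples.
Total triples C(9,3) = 84, so cyclic triples = 84 − 70 = 14.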